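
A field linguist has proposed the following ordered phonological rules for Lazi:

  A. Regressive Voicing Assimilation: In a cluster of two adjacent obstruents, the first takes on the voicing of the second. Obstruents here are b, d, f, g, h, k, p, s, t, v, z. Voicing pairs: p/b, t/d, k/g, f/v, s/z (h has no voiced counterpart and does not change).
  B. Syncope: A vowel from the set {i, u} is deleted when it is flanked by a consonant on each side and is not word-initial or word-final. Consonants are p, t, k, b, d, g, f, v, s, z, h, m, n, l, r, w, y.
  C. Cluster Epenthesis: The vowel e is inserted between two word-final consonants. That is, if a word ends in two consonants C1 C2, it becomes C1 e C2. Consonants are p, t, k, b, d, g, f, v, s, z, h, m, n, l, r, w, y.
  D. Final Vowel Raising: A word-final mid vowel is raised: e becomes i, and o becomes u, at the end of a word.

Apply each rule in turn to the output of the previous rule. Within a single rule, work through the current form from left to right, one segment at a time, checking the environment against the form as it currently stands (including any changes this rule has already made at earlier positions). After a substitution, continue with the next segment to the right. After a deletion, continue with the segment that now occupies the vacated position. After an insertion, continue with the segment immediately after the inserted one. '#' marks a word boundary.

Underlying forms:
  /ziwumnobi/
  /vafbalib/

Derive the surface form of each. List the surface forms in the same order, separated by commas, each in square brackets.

/ziwumnobi/:
  A Regressive Voicing Assimilation: no change — [ziwumnobi]
  B Syncope: [ziwumnobi] → [zwmnobi]
  C Cluster Epenthesis: no change — [zwmnobi]
  D Final Vowel Raising: no change — [zwmnobi]
/vafbalib/:
  A Regressive Voicing Assimilation: [vafbalib] → [vavbalib]
  B Syncope: [vavbalib] → [vavbalb]
  C Cluster Epenthesis: [vavbalb] → [vavbaleb]
  D Final Vowel Raising: no change — [vavbaleb]

[zwmnobi], [vavbaleb]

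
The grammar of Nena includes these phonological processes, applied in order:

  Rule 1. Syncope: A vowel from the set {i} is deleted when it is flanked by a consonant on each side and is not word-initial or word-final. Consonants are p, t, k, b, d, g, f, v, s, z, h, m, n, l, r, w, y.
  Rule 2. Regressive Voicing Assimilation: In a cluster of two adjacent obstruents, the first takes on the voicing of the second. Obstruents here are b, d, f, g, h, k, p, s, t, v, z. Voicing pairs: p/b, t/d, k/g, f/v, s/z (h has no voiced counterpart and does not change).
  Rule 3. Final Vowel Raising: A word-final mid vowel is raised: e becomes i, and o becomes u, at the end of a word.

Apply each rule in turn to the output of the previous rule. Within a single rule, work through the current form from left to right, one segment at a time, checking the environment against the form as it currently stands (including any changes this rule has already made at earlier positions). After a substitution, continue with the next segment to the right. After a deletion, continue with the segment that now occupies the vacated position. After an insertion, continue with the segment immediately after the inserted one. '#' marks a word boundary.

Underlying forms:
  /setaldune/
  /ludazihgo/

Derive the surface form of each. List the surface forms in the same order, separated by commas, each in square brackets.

/setaldune/:
  Rule 1 Syncope: no change — [setaldune]
  Rule 2 Regressive Voicing Assimilation: no change — [setaldune]
  Rule 3 Final Vowel Raising: [setaldune] → [setalduni]
/ludazihgo/:
  Rule 1 Syncope: [ludazihgo] → [ludazhgo]
  Rule 2 Regressive Voicing Assimilation: [ludazhgo] → [ludashgo]
  Rule 3 Final Vowel Raising: [ludashgo] → [ludashgu]

[setalduni], [ludashgu]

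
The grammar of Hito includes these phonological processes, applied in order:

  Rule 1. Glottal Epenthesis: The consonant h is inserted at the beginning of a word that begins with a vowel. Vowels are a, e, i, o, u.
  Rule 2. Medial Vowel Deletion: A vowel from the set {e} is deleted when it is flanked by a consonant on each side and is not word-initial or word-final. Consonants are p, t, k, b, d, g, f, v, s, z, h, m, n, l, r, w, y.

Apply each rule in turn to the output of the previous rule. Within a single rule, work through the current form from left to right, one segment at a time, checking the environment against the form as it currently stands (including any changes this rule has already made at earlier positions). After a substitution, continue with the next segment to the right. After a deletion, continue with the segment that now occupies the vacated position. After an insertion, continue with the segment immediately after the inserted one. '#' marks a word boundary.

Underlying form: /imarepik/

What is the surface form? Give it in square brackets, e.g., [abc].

Rule 1 Glottal Epenthesis: [imarepik] → [himarepik]
Rule 2 Medial Vowel Deletion: [himarepik] → [himarpik]

[himarpik]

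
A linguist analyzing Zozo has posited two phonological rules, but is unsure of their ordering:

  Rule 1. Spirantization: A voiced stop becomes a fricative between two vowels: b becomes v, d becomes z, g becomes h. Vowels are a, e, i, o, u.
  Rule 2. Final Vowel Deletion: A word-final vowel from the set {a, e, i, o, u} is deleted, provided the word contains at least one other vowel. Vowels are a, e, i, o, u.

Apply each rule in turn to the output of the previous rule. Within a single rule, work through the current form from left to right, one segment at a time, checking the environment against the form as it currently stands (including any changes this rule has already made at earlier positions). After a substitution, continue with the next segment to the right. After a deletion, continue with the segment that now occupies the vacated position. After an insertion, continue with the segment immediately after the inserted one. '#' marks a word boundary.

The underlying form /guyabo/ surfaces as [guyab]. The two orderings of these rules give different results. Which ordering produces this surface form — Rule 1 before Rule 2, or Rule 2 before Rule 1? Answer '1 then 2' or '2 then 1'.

2 then 1

Order 1 then 2:
  1 Spirantization: [guyabo] → [guyavo]
  2 Final Vowel Deletion: [guyavo] → [guyav]
  result: [guyav]
Order 2 then 1:
  2 Final Vowel Deletion: [guyabo] → [guyab]
  1 Spirantization: no change — [guyab]
  result: [guyab]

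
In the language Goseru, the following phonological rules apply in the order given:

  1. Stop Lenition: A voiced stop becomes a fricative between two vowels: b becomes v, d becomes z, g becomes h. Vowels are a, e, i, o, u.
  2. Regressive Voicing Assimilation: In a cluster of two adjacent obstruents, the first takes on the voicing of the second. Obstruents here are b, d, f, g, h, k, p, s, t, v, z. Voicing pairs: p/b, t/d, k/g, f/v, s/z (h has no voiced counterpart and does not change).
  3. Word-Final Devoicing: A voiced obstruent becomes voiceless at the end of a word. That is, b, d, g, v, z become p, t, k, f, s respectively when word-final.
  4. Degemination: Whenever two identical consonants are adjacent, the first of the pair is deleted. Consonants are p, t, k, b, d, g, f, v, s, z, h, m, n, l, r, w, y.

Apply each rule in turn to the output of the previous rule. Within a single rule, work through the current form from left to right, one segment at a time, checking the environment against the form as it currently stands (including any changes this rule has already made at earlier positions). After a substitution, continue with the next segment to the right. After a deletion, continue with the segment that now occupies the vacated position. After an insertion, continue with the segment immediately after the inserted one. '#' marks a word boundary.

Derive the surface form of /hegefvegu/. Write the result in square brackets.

1 Stop Lenition: [hegefvegu] → [hehefvehu]
2 Regressive Voicing Assimilation: [hehefvehu] → [hehevvehu]
3 Word-Final Devoicing: no change — [hehevvehu]
4 Degemination: [hehevvehu] → [hehevehu]

[hehevehu]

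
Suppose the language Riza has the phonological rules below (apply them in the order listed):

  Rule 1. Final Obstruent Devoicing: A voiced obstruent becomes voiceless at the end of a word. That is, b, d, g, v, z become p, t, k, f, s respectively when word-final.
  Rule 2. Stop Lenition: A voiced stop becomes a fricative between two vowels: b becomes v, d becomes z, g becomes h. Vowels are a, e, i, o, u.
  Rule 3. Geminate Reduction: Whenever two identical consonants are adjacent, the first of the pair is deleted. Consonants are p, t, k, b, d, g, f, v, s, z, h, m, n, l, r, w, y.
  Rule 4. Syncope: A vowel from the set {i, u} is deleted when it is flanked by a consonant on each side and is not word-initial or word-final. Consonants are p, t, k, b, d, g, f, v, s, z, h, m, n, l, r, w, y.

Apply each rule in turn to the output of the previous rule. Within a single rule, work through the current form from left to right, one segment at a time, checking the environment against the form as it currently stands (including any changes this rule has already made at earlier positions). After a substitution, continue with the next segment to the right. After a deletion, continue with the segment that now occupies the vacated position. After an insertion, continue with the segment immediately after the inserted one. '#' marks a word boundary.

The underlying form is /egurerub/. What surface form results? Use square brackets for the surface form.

[ehrerp]

Rule 1 Final Obstruent Devoicing: [egurerub] → [egurerup]
Rule 2 Stop Lenition: [egurerup] → [ehurerup]
Rule 3 Geminate Reduction: no change — [ehurerup]
Rule 4 Syncope: [ehurerup] → [ehrerp]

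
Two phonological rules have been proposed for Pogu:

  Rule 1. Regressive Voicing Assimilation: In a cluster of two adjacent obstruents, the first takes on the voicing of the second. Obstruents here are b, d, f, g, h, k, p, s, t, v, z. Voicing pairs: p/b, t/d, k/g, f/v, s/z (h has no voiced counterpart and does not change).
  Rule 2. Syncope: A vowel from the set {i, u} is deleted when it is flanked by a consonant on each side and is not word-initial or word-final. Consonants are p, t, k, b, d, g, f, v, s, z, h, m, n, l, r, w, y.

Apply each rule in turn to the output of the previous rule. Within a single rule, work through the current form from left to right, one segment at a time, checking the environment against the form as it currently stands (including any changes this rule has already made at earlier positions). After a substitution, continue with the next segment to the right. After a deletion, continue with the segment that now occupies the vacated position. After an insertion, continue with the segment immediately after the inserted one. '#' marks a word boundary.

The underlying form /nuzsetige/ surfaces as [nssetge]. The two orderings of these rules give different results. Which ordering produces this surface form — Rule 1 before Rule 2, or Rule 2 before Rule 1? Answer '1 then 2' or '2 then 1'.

Order 1 then 2:
  1 Regressive Voicing Assimilation: [nuzsetige] → [nussetige]
  2 Syncope: [nussetige] → [nssetge]
  result: [nssetge]
Order 2 then 1:
  2 Syncope: [nuzsetige] → [nzsetge]
  1 Regressive Voicing Assimilation: [nzsetge] → [nssedge]
  result: [nssedge]

1 then 2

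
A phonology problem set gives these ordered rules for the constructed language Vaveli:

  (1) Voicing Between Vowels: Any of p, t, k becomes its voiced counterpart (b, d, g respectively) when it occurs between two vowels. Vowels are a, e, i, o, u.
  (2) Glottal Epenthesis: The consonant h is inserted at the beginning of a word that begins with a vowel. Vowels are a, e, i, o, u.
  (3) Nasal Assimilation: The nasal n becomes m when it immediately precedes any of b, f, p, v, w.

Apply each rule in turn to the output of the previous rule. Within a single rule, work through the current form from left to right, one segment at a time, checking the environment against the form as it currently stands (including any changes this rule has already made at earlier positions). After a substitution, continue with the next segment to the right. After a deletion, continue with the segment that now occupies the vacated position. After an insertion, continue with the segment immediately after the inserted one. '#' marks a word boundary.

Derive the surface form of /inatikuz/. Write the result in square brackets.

(1) Voicing Between Vowels: [inatikuz] → [inadiguz]
(2) Glottal Epenthesis: [inadiguz] → [hinadiguz]
(3) Nasal Assimilation: no change — [hinadiguz]

[hinadiguz]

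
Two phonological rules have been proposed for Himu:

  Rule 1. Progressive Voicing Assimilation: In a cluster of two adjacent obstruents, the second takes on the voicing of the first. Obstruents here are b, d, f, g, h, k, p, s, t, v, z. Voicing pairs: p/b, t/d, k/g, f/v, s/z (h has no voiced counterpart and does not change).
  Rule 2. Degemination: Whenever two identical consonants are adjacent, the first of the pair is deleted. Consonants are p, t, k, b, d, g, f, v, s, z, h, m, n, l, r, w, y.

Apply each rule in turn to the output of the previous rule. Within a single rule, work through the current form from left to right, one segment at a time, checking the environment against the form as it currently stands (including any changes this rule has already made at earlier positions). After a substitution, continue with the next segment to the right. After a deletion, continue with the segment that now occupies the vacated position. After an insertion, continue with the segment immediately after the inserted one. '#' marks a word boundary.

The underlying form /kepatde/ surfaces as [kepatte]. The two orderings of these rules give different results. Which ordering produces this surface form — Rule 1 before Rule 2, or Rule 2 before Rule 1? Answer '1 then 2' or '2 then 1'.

Order 1 then 2:
  1 Progressive Voicing Assimilation: [kepatde] → [kepatte]
  2 Degemination: [kepatte] → [kepate]
  result: [kepate]
Order 2 then 1:
  2 Degemination: no change — [kepatde]
  1 Progressive Voicing Assimilation: [kepatde] → [kepatte]
  result: [kepatte]

2 then 1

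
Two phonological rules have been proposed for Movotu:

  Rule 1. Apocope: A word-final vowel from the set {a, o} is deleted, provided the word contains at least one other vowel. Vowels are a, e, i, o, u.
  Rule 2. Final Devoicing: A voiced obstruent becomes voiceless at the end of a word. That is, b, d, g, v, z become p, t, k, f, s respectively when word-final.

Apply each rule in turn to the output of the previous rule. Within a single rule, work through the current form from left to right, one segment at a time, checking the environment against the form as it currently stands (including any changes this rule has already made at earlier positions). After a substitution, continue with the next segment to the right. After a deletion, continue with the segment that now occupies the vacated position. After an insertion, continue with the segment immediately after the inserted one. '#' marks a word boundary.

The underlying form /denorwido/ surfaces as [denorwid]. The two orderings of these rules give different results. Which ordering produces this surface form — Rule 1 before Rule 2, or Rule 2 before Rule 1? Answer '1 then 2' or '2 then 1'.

2 then 1

Order 1 then 2:
  1 Apocope: [denorwido] → [denorwid]
  2 Final Devoicing: [denorwid] → [denorwit]
  result: [denorwit]
Order 2 then 1:
  2 Final Devoicing: no change — [denorwido]
  1 Apocope: [denorwido] → [denorwid]
  result: [denorwid]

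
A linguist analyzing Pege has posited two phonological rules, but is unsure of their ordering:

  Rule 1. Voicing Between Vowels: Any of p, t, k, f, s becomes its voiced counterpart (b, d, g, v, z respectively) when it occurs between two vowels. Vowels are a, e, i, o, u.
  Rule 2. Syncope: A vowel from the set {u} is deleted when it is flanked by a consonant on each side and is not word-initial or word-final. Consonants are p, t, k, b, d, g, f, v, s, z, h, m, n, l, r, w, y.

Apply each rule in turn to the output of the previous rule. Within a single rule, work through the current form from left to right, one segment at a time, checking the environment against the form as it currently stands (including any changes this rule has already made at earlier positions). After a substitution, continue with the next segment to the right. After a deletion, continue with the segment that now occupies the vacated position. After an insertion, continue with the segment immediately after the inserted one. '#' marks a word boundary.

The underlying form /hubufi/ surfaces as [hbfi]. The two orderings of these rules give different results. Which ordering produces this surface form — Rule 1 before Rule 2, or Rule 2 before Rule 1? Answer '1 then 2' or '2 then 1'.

2 then 1

Order 1 then 2:
  1 Voicing Between Vowels: [hubufi] → [hubuvi]
  2 Syncope: [hubuvi] → [hbvi]
  result: [hbvi]
Order 2 then 1:
  2 Syncope: [hubufi] → [hbfi]
  1 Voicing Between Vowels: no change — [hbfi]
  result: [hbfi]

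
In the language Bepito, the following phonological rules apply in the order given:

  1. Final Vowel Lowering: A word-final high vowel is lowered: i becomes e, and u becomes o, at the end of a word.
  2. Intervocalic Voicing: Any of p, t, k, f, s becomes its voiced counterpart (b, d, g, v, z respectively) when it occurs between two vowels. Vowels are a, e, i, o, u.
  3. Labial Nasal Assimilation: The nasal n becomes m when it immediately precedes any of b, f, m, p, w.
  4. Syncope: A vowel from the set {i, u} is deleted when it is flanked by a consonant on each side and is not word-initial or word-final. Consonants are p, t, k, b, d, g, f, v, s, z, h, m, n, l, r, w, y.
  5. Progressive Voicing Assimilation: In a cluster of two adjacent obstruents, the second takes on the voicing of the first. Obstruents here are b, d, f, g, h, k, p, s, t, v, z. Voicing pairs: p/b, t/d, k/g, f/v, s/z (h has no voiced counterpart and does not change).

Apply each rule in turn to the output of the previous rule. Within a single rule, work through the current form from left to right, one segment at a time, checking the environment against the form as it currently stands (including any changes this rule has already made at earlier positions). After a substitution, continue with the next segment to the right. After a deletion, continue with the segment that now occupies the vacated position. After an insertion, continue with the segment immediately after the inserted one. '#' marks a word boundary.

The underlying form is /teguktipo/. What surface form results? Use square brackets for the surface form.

1 Final Vowel Lowering: no change — [teguktipo]
2 Intervocalic Voicing: [teguktipo] → [teguktibo]
3 Labial Nasal Assimilation: no change — [teguktibo]
4 Syncope: [teguktibo] → [tegktbo]
5 Progressive Voicing Assimilation: [tegktbo] → [teggdbo]

[teggdbo]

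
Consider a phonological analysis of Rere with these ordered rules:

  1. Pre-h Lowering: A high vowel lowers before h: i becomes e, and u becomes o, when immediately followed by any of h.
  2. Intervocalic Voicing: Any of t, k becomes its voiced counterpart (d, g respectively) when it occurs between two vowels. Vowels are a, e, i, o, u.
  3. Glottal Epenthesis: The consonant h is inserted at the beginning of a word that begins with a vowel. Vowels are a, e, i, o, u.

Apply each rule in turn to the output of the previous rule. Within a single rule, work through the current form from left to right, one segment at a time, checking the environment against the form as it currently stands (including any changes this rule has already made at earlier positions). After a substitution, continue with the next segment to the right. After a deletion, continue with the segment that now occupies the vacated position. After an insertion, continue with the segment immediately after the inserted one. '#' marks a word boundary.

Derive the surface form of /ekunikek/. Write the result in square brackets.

[hegunigek]

1 Pre-h Lowering: no change — [ekunikek]
2 Intervocalic Voicing: [ekunikek] → [egunigek]
3 Glottal Epenthesis: [egunigek] → [hegunigek]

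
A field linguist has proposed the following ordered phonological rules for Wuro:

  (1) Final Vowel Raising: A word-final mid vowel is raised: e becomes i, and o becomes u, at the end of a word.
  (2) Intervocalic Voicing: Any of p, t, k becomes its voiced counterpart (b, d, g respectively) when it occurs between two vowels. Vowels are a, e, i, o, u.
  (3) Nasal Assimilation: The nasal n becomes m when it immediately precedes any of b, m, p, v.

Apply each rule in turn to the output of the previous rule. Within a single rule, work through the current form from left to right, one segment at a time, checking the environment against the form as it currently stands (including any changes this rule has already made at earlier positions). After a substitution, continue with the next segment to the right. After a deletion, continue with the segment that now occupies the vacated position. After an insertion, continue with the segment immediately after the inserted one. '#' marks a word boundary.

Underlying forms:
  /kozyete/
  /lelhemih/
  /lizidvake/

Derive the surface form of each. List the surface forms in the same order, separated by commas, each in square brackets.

/kozyete/:
  (1) Final Vowel Raising: [kozyete] → [kozyeti]
  (2) Intervocalic Voicing: [kozyeti] → [kozyedi]
  (3) Nasal Assimilation: no change — [kozyedi]
/lelhemih/:
  (1) Final Vowel Raising: no change — [lelhemih]
  (2) Intervocalic Voicing: no change — [lelhemih]
  (3) Nasal Assimilation: no change — [lelhemih]
/lizidvake/:
  (1) Final Vowel Raising: [lizidvake] → [lizidvaki]
  (2) Intervocalic Voicing: [lizidvaki] → [lizidvagi]
  (3) Nasal Assimilation: no change — [lizidvagi]

[kozyedi], [lelhemih], [lizidvagi]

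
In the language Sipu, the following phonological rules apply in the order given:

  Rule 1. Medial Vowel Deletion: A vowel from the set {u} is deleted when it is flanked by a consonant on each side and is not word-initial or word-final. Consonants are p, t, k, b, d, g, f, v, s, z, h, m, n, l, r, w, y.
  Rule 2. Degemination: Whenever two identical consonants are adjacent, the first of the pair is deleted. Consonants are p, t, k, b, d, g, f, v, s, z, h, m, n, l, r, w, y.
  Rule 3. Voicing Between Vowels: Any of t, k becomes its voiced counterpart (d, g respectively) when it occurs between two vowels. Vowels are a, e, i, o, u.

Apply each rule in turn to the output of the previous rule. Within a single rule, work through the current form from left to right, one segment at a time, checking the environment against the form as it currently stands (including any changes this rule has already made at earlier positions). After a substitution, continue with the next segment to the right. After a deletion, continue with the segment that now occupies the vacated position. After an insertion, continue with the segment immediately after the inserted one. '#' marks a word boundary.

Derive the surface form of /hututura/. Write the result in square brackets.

Rule 1 Medial Vowel Deletion: [hututura] → [httra]
Rule 2 Degemination: [httra] → [htra]
Rule 3 Voicing Between Vowels: no change — [htra]

[htra]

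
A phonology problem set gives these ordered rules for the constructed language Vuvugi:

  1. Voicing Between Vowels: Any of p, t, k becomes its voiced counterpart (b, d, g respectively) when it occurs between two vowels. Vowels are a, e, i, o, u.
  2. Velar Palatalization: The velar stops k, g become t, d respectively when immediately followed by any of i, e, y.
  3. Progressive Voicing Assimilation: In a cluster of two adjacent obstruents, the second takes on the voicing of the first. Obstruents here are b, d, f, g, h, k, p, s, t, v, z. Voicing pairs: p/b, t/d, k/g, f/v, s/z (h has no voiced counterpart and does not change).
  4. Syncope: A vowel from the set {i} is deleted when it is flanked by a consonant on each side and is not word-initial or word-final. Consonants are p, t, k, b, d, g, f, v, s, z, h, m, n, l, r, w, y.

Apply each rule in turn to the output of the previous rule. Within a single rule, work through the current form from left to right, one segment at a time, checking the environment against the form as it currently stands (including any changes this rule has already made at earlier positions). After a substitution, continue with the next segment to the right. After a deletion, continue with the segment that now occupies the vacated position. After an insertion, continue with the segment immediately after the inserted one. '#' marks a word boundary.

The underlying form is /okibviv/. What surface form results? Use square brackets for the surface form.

[odbvv]

1 Voicing Between Vowels: [okibviv] → [ogibviv]
2 Velar Palatalization: [ogibviv] → [odibviv]
3 Progressive Voicing Assimilation: no change — [odibviv]
4 Syncope: [odibviv] → [odbvv]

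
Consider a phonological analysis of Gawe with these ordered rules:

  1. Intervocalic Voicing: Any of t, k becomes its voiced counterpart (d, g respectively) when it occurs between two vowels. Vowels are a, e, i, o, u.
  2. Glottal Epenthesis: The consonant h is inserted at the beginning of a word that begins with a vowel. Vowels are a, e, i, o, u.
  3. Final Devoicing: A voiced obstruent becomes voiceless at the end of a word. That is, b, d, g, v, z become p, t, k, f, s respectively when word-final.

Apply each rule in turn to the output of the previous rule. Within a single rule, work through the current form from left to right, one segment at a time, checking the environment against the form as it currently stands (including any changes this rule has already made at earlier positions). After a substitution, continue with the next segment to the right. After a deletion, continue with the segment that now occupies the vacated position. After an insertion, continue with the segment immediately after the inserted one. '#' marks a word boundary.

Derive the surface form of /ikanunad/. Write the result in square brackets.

[higanunat]

1 Intervocalic Voicing: [ikanunad] → [iganunad]
2 Glottal Epenthesis: [iganunad] → [higanunad]
3 Final Devoicing: [higanunad] → [higanunat]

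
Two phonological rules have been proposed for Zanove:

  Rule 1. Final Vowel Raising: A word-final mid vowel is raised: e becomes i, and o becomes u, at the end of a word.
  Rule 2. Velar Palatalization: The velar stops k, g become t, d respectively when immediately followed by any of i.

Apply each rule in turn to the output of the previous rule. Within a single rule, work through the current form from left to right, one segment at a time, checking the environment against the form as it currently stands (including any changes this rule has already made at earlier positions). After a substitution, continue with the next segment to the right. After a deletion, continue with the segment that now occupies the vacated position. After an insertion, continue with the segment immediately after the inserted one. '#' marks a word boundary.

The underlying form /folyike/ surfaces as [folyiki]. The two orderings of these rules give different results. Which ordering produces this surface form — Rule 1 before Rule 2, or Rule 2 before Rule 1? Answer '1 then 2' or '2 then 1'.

2 then 1

Order 1 then 2:
  1 Final Vowel Raising: [folyike] → [folyiki]
  2 Velar Palatalization: [folyiki] → [folyiti]
  result: [folyiti]
Order 2 then 1:
  2 Velar Palatalization: no change — [folyike]
  1 Final Vowel Raising: [folyike] → [folyiki]
  result: [folyiki]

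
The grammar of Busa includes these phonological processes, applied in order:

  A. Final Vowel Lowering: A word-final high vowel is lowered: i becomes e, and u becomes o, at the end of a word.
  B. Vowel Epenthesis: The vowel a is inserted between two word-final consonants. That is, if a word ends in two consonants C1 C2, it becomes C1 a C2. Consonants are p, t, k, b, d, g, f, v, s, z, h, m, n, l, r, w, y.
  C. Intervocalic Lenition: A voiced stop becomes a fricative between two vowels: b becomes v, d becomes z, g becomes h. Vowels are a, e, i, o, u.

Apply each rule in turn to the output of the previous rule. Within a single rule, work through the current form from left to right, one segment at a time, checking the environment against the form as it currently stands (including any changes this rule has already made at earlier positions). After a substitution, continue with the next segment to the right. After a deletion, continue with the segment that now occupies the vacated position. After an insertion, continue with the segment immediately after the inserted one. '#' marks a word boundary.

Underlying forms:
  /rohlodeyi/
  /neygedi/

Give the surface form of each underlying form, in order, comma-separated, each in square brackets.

[rohlozeye], [neygeze]

/rohlodeyi/:
  A Final Vowel Lowering: [rohlodeyi] → [rohlodeye]
  B Vowel Epenthesis: no change — [rohlodeye]
  C Intervocalic Lenition: [rohlodeye] → [rohlozeye]
/neygedi/:
  A Final Vowel Lowering: [neygedi] → [neygede]
  B Vowel Epenthesis: no change — [neygede]
  C Intervocalic Lenition: [neygede] → [neygeze]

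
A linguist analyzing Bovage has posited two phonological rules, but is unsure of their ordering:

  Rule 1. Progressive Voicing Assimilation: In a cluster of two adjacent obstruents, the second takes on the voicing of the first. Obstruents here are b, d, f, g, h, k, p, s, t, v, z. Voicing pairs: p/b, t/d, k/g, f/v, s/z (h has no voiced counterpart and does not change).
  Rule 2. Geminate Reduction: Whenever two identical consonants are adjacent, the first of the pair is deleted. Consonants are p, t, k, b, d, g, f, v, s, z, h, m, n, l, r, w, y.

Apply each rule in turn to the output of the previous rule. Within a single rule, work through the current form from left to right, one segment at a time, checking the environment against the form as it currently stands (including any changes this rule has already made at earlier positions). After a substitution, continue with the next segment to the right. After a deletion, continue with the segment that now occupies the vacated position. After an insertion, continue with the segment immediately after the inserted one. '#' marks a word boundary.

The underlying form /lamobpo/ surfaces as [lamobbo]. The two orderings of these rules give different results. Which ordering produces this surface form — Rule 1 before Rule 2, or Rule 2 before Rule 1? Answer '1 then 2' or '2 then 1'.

2 then 1

Order 1 then 2:
  1 Progressive Voicing Assimilation: [lamobpo] → [lamobbo]
  2 Geminate Reduction: [lamobbo] → [lamobo]
  result: [lamobo]
Order 2 then 1:
  2 Geminate Reduction: no change — [lamobpo]
  1 Progressive Voicing Assimilation: [lamobpo] → [lamobbo]
  result: [lamobbo]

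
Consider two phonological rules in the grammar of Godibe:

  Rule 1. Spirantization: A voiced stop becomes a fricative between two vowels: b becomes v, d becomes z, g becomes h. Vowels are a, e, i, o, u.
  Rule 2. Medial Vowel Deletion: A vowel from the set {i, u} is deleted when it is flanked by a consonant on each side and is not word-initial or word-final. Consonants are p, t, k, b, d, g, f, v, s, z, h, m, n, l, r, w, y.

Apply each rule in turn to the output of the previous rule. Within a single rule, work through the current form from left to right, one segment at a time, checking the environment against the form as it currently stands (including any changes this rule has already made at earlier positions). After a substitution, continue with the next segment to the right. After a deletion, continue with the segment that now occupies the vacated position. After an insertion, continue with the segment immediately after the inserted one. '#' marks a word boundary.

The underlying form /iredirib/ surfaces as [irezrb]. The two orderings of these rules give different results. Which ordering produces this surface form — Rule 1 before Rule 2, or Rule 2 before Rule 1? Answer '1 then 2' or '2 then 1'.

1 then 2

Order 1 then 2:
  1 Spirantization: [iredirib] → [irezirib]
  2 Medial Vowel Deletion: [irezirib] → [irezrb]
  result: [irezrb]
Order 2 then 1:
  2 Medial Vowel Deletion: [iredirib] → [iredrb]
  1 Spirantization: no change — [iredrb]
  result: [iredrb]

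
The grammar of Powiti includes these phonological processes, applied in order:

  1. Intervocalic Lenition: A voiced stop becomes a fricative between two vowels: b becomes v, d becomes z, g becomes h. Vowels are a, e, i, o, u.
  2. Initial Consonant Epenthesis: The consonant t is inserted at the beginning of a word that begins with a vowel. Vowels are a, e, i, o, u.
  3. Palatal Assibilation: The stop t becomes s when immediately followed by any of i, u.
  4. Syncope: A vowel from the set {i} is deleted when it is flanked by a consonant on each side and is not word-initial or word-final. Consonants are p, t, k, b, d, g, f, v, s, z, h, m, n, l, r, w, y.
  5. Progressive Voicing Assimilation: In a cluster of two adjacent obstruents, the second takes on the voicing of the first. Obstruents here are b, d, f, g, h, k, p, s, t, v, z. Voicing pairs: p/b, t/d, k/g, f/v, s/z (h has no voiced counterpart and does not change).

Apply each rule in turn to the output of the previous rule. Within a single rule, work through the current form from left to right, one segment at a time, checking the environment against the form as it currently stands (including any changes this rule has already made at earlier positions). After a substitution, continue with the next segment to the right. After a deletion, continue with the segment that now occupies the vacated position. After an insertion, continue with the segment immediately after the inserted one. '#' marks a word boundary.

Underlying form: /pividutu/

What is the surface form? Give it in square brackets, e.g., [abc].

[pfsusu]

1 Intervocalic Lenition: [pividutu] → [pivizutu]
2 Initial Consonant Epenthesis: no change — [pivizutu]
3 Palatal Assibilation: [pivizutu] → [pivizusu]
4 Syncope: [pivizusu] → [pvzusu]
5 Progressive Voicing Assimilation: [pvzusu] → [pfsusu]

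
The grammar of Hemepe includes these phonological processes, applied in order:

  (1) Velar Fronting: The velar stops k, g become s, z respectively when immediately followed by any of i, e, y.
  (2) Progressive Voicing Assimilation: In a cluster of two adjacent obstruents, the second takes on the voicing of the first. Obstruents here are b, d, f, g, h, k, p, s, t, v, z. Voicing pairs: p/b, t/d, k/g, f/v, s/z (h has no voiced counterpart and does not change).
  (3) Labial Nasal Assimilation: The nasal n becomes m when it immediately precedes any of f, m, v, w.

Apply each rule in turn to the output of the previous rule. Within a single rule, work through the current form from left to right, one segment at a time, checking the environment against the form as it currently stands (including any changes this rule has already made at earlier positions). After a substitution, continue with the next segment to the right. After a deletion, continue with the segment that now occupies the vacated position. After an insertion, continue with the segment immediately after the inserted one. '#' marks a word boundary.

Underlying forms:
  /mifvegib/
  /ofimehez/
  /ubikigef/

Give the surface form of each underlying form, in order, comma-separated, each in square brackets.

/mifvegib/:
  (1) Velar Fronting: [mifvegib] → [mifvezib]
  (2) Progressive Voicing Assimilation: [mifvezib] → [miffezib]
  (3) Labial Nasal Assimilation: no change — [miffezib]
/ofimehez/:
  (1) Velar Fronting: no change — [ofimehez]
  (2) Progressive Voicing Assimilation: no change — [ofimehez]
  (3) Labial Nasal Assimilation: no change — [ofimehez]
/ubikigef/:
  (1) Velar Fronting: [ubikigef] → [ubisizef]
  (2) Progressive Voicing Assimilation: no change — [ubisizef]
  (3) Labial Nasal Assimilation: no change — [ubisizef]

[miffezib], [ofimehez], [ubisizef]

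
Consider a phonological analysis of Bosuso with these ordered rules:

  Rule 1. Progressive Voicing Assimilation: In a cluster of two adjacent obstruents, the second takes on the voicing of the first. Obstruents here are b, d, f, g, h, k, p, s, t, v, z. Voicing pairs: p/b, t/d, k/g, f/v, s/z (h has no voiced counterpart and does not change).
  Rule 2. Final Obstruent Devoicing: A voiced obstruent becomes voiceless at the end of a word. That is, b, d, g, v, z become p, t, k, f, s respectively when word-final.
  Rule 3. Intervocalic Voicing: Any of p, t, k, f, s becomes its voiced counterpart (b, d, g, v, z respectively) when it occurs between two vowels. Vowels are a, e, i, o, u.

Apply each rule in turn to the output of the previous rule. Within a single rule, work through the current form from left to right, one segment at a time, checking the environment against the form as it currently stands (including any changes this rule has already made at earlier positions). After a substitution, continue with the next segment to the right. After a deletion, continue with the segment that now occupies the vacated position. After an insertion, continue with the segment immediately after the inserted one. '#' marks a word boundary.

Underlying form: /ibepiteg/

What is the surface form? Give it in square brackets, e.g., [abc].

[ibebidek]

Rule 1 Progressive Voicing Assimilation: no change — [ibepiteg]
Rule 2 Final Obstruent Devoicing: [ibepiteg] → [ibepitek]
Rule 3 Intervocalic Voicing: [ibepitek] → [ibebidek]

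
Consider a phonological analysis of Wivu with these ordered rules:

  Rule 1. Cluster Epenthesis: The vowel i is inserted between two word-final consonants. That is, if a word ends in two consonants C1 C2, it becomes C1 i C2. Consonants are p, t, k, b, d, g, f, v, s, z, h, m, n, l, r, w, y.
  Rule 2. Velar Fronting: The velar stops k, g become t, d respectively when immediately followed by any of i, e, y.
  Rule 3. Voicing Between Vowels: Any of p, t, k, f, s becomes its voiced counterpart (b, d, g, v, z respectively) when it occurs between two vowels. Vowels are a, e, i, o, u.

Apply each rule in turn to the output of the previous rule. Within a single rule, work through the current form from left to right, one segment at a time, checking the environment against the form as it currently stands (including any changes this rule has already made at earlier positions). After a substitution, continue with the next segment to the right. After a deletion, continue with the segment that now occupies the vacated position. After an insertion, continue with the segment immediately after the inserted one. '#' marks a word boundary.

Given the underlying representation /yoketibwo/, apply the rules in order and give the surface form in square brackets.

Rule 1 Cluster Epenthesis: no change — [yoketibwo]
Rule 2 Velar Fronting: [yoketibwo] → [yotetibwo]
Rule 3 Voicing Between Vowels: [yotetibwo] → [yodedibwo]

[yodedibwo]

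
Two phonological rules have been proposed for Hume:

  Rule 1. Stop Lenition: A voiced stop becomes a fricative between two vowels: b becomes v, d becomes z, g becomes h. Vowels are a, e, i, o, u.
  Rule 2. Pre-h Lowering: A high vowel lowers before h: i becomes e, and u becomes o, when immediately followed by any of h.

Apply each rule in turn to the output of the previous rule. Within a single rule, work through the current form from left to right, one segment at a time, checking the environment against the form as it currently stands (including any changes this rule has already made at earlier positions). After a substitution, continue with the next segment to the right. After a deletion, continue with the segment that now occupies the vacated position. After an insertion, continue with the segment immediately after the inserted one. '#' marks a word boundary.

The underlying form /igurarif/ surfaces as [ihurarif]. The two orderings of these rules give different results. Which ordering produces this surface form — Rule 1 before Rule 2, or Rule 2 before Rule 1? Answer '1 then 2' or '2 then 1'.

Order 1 then 2:
  1 Stop Lenition: [igurarif] → [ihurarif]
  2 Pre-h Lowering: [ihurarif] → [ehurarif]
  result: [ehurarif]
Order 2 then 1:
  2 Pre-h Lowering: no change — [igurarif]
  1 Stop Lenition: [igurarif] → [ihurarif]
  result: [ihurarif]

2 then 1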